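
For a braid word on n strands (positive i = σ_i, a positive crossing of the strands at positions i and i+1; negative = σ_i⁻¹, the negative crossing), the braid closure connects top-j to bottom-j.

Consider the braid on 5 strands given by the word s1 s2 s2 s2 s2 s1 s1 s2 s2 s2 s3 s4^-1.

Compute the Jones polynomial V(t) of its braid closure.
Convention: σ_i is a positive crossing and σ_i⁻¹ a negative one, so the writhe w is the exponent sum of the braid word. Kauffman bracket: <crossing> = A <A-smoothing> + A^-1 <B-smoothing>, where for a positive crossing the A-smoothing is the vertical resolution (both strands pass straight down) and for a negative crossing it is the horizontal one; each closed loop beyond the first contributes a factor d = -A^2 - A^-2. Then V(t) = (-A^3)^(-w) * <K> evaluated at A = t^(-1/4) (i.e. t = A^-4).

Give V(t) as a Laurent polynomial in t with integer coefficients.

-t^12 + t^11 - t^10 + t^9 - t^8 + t^6 + t^4

Derivation:
The presented braid s1 s2 s2 s2 s2 s1 s1 s2 s2 s2 s3 s4^-1 on 5 strands reduces by inverse Markov moves (closure unchanged at each step):
  Destabilize: the word has the form β·s4^-1 where s4^-1 occurs only as the final letter (β ∈ B_4); drop it and the last strand → 4 strands.
  Destabilize: the word has the form β·s3 where s3 occurs only as the final letter (β ∈ B_3); drop it and the last strand → 3 strands.
Reduced to β = s1 s2 s2 s2 s2 s1 s1 s2 s2 s2 on 3 strands, 10 crossings.
Compute on β:
Braid: s1 s2 s2 s2 s2 s1 s1 s2 s2 s2 on 3 strands, 10 crossings.
Writhe w = (#positive) - (#negative) = 10 - 0 = 10.
Computing the Kauffman bracket via state sum. There are 2^10 = 1024 states.
Smooth each crossing (0=||, 1=⌣⌢); contribution A^(Σ sign_k(1-2s_k)) * d^(L-1).
Tabulate the states by total A-exponent and number of loops L (A-exp: L × count):
  A^10: L=3 ×1
  A^8: L=2 ×10
  A^6: L=1 ×21, L=3 ×24
  A^4: L=2 ×84, L=4 ×36
  A^2: L=1 ×24, L=3 ×151, L=5 ×35
  A^0: L=2 ×72, L=4 ×159, L=6 ×21
  A^-2: L=3 ×98, L=5 ×105, L=7 ×7
  A^-4: L=4 ×76, L=6 ×43, L=8 ×1
  A^-6: L=5 ×35, L=7 ×10
  A^-8: L=6 ×9, L=8 ×1
  A^-10: L=7 ×1
Each group contributes A^e * Σ count * d^(L-1):
Powers of d = -A^2 - A^-2: d^2 = A^4 + 2 + A^-4; d^3 = -A^6 - 3*A^2 - 3*A^-2 - A^-6; d^4 = A^8 + 4*A^4 + 6 + 4*A^-4 + A^-8; d^5 = -A^10 - 5*A^6 - 10*A^2 - 10*A^-2 - 5*A^-6 - A^-10; d^6 = A^12 + 6*A^8 + 15*A^4 + 20 + 15*A^-4 + 6*A^-8 + A^-12; d^7 = -A^14 - 7*A^10 - 21*A^6 - 35*A^2 - 35*A^-2 - 21*A^-6 - 7*A^-10 - A^-14.
  A^10 * (d^2) = A^14 + 2*A^10 + A^6
  A^8 * (10*d) = -10*A^10 - 10*A^6
  A^6 * (21 + 24*d^2) = 24*A^10 + 69*A^6 + 24*A^2
  A^4 * (84*d + 36*d^3) = -36*A^10 - 192*A^6 - 192*A^2 - 36*A^-2
  A^2 * (24 + 151*d^2 + 35*d^4) = 35*A^10 + 291*A^6 + 536*A^2 + 291*A^-2 + 35*A^-6
  A^0 * (72*d + 159*d^3 + 21*d^5) = -21*A^10 - 264*A^6 - 759*A^2 - 759*A^-2 - 264*A^-6 - 21*A^-10
  A^-2 * (98*d^2 + 105*d^4 + 7*d^6) = 7*A^10 + 147*A^6 + 623*A^2 + 966*A^-2 + 623*A^-6 + 147*A^-10 + 7*A^-14
  A^-4 * (76*d^3 + 43*d^5 + d^7) = -A^10 - 50*A^6 - 312*A^2 - 693*A^-2 - 693*A^-6 - 312*A^-10 - 50*A^-14 - A^-18
  A^-6 * (35*d^4 + 10*d^6) = 10*A^6 + 95*A^2 + 290*A^-2 + 410*A^-6 + 290*A^-10 + 95*A^-14 + 10*A^-18
  A^-8 * (9*d^5 + d^7) = -A^6 - 16*A^2 - 66*A^-2 - 125*A^-6 - 125*A^-10 - 66*A^-14 - 16*A^-18 - A^-22
  A^-10 * (d^6) = A^2 + 6*A^-2 + 15*A^-6 + 20*A^-10 + 15*A^-14 + 6*A^-18 + A^-22
Summing the groups: <K> = A^14 + A^6 - A^-2 + A^-6 - A^-10 + A^-14 - A^-18
Normalise by the writhe: (-A^3)^(-w) = (-A^3)^(-10) = A^-30, so f(A) = A^-30 * <K> = A^-16 + A^-24 - A^-32 + A^-36 - A^-40 + A^-44 - A^-48.
Substitute A = t^(-1/4), i.e. A^e → t^(-e/4): V(t) = -t^12 + t^11 - t^10 + t^9 - t^8 + t^6 + t^4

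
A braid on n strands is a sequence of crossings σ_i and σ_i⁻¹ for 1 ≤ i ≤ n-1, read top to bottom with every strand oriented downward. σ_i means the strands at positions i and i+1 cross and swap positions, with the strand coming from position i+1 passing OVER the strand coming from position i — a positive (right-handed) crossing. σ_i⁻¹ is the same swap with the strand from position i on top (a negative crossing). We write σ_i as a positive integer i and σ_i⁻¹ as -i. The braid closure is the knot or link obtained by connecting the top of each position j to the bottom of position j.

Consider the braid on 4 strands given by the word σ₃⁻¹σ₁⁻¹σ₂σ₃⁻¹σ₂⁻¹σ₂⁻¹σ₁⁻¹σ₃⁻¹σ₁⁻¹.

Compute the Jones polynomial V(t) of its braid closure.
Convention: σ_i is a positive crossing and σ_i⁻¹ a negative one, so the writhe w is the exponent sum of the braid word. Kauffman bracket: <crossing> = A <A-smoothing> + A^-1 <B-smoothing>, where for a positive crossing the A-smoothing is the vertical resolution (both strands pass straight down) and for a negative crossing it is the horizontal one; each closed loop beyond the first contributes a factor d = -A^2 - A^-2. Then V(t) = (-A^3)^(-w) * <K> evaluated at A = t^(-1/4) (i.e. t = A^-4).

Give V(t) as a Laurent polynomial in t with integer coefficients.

Braid: s3^-1 s1^-1 s2 s3^-1 s2^-1 s2^-1 s1^-1 s3^-1 s1^-1 on 4 strands, 9 crossings.
Writhe w = (#positive) - (#negative) = 1 - 8 = -7.
Computing the Kauffman bracket via state sum. There are 2^9 = 512 states.
Smooth each crossing (0=||, 1=⌣⌢); contribution A^(Σ sign_k(1-2s_k)) * d^(L-1).
Tabulate the states by total A-exponent and number of loops L (A-exp: L × count):
  A^9: L=6 ×1
  A^7: L=5 ×9
  A^5: L=4 ×34, L=6 ×2
  A^3: L=3 ×67, L=5 ×17
  A^1: L=2 ×69, L=4 ×56, L=6 ×1
  A^-1: L=1 ×30, L=3 ×88, L=5 ×8
  A^-3: L=2 ×61, L=4 ×23
  A^-5: L=1 ×9, L=3 ×26, L=5 ×1
  A^-7: L=2 ×6, L=4 ×3
  A^-9: L=3 ×1
Each group contributes A^e * Σ count * d^(L-1):
Powers of d = -A^2 - A^-2: d^2 = A^4 + 2 + A^-4; d^3 = -A^6 - 3*A^2 - 3*A^-2 - A^-6; d^4 = A^8 + 4*A^4 + 6 + 4*A^-4 + A^-8; d^5 = -A^10 - 5*A^6 - 10*A^2 - 10*A^-2 - 5*A^-6 - A^-10.
  A^9 * (d^5) = -A^19 - 5*A^15 - 10*A^11 - 10*A^7 - 5*A^3 - A^-1
  A^7 * (9*d^4) = 9*A^15 + 36*A^11 + 54*A^7 + 36*A^3 + 9*A^-1
  A^5 * (34*d^3 + 2*d^5) = -2*A^15 - 44*A^11 - 122*A^7 - 122*A^3 - 44*A^-1 - 2*A^-5
  A^3 * (67*d^2 + 17*d^4) = 17*A^11 + 135*A^7 + 236*A^3 + 135*A^-1 + 17*A^-5
  A^1 * (69*d + 56*d^3 + d^5) = -A^11 - 61*A^7 - 247*A^3 - 247*A^-1 - 61*A^-5 - A^-9
  A^-1 * (30 + 88*d^2 + 8*d^4) = 8*A^7 + 120*A^3 + 254*A^-1 + 120*A^-5 + 8*A^-9
  A^-3 * (61*d + 23*d^3) = -23*A^3 - 130*A^-1 - 130*A^-5 - 23*A^-9
  A^-5 * (9 + 26*d^2 + d^4) = A^3 + 30*A^-1 + 67*A^-5 + 30*A^-9 + A^-13
  A^-7 * (6*d + 3*d^3) = -3*A^-1 - 15*A^-5 - 15*A^-9 - 3*A^-13
  A^-9 * (d^2) = A^-5 + 2*A^-9 + A^-13
Summing the groups: <K> = -A^19 + 2*A^15 - 2*A^11 + 4*A^7 - 4*A^3 + 3*A^-1 - 3*A^-5 + A^-9 - A^-13
Normalise by the writhe: (-A^3)^(-w) = (-A^3)^(7) = -A^21, so f(A) = -A^21 * <K> = A^40 - 2*A^36 + 2*A^32 - 4*A^28 + 4*A^24 - 3*A^20 + 3*A^16 - A^12 + A^8.
Substitute A = t^(-1/4), i.e. A^e → t^(-e/4): V(t) = t^-2 - t^-3 + 3*t^-4 - 3*t^-5 + 4*t^-6 - 4*t^-7 + 2*t^-8 - 2*t^-9 + t^-10

Answer: t^-2 - t^-3 + 3*t^-4 - 3*t^-5 + 4*t^-6 - 4*t^-7 + 2*t^-8 - 2*t^-9 + t^-10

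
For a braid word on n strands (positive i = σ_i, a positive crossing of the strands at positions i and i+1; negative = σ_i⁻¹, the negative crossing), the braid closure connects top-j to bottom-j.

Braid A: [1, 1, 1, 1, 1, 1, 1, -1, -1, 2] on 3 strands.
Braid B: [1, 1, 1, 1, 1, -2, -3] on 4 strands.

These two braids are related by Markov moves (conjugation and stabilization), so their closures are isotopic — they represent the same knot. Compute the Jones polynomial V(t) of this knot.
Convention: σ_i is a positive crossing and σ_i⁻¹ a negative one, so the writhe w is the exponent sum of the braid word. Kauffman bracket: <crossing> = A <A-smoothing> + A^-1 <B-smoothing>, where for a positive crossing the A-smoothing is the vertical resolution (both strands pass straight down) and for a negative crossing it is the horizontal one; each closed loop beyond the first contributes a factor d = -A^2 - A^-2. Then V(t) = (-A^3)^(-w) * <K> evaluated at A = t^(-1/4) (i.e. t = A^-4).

Markov-equivalent braids have isotopic closures, hence identical knot invariants. Strip the Markov moves from each word to reach a common short braid β, then compute V(t) once on β.
Braid A: s1 s1 s1 s1 s1 s1 s1 s1^-1 s1^-1 s2 on 3 strands reduces by inverse Markov moves (closure unchanged at each step):
  Destabilize: the word has the form β·s2 where s2 occurs only as the final letter (β ∈ B_2); drop it and the last strand → 2 strands.
  Deconjugate: the word is γ·β·γ⁻¹ with γ = s1 (prefix) and γ⁻¹ = s1^-1 (suffix); strip both.
  Deconjugate: the word is γ·β·γ⁻¹ with γ = s1 (prefix) and γ⁻¹ = s1^-1 (suffix); strip both.
Reduced to β = s1 s1 s1 s1 s1 on 2 strands, 5 crossings.
Braid B: s1 s1 s1 s1 s1 s2^-1 s3^-1 on 4 strands reduces by inverse Markov moves (closure unchanged at each step):
  Destabilize: the word has the form β·s3^-1 where s3^-1 occurs only as the final letter (β ∈ B_3); drop it and the last strand → 3 strands.
  Destabilize: the word has the form β·s2^-1 where s2^-1 occurs only as the final letter (β ∈ B_2); drop it and the last strand → 2 strands.
Reduced to β = s1 s1 s1 s1 s1 on 2 strands, 5 crossings.
Both give the same β = s1 s1 s1 s1 s1 on 2 strands, so one state sum suffices:
Braid: s1 s1 s1 s1 s1 on 2 strands, 5 crossings.
Writhe w = (#positive) - (#negative) = 5 - 0 = 5.
Computing the Kauffman bracket via state sum. There are 2^5 = 32 states.
Smooth each crossing (0=||, 1=⌣⌢); contribution A^(Σ sign_k(1-2s_k)) * d^(L-1).
  state 00000: A-exp=+5, loops=2, term = A^5 * d^1
  state 00001: A-exp=+3, loops=1, term = A^3 * d^0
  state 00010: A-exp=+3, loops=1, term = A^3 * d^0
  state 00011: A-exp=+1, loops=2, term = A^1 * d^1
  state 00100: A-exp=+3, loops=1, term = A^3 * d^0
  state 00101: A-exp=+1, loops=2, term = A^1 * d^1
  state 00110: A-exp=+1, loops=2, term = A^1 * d^1
  state 00111: A-exp=-1, loops=3, term = A^-1 * d^2
  state 01000: A-exp=+3, loops=1, term = A^3 * d^0
  state 01001: A-exp=+1, loops=2, term = A^1 * d^1
  state 01010: A-exp=+1, loops=2, term = A^1 * d^1
  state 01011: A-exp=-1, loops=3, term = A^-1 * d^2
  state 01100: A-exp=+1, loops=2, term = A^1 * d^1
  state 01101: A-exp=-1, loops=3, term = A^-1 * d^2
  state 01110: A-exp=-1, loops=3, term = A^-1 * d^2
  state 01111: A-exp=-3, loops=4, term = A^-3 * d^3
  state 10000: A-exp=+3, loops=1, term = A^3 * d^0
  state 10001: A-exp=+1, loops=2, term = A^1 * d^1
  state 10010: A-exp=+1, loops=2, term = A^1 * d^1
  state 10011: A-exp=-1, loops=3, term = A^-1 * d^2
  state 10100: A-exp=+1, loops=2, term = A^1 * d^1
  state 10101: A-exp=-1, loops=3, term = A^-1 * d^2
  state 10110: A-exp=-1, loops=3, term = A^-1 * d^2
  state 10111: A-exp=-3, loops=4, term = A^-3 * d^3
  state 11000: A-exp=+1, loops=2, term = A^1 * d^1
  state 11001: A-exp=-1, loops=3, term = A^-1 * d^2
  state 11010: A-exp=-1, loops=3, term = A^-1 * d^2
  state 11011: A-exp=-3, loops=4, term = A^-3 * d^3
  state 11100: A-exp=-1, loops=3, term = A^-1 * d^2
  state 11101: A-exp=-3, loops=4, term = A^-3 * d^3
  state 11110: A-exp=-3, loops=4, term = A^-3 * d^3
  state 11111: A-exp=-5, loops=5, term = A^-5 * d^4
Collect the terms by A-exponent (count of states per loop number):
Powers of d = -A^2 - A^-2: d^2 = A^4 + 2 + A^-4; d^3 = -A^6 - 3*A^2 - 3*A^-2 - A^-6; d^4 = A^8 + 4*A^4 + 6 + 4*A^-4 + A^-8.
  A^5 * (d) = -A^7 - A^3
  A^3 * (5) = 5*A^3
  A^1 * (10*d) = -10*A^3 - 10*A^-1
  A^-1 * (10*d^2) = 10*A^3 + 20*A^-1 + 10*A^-5
  A^-3 * (5*d^3) = -5*A^3 - 15*A^-1 - 15*A^-5 - 5*A^-9
  A^-5 * (d^4) = A^3 + 4*A^-1 + 6*A^-5 + 4*A^-9 + A^-13
Summing the groups: <K> = -A^7 - A^-1 + A^-5 - A^-9 + A^-13
Normalise by the writhe: (-A^3)^(-w) = (-A^3)^(-5) = -A^-15, so f(A) = -A^-15 * <K> = A^-8 + A^-16 - A^-20 + A^-24 - A^-28.
Substitute A = t^(-1/4), i.e. A^e → t^(-e/4): V(t) = -t^7 + t^6 - t^5 + t^4 + t^2

Answer: -t^7 + t^6 - t^5 + t^4 + t^2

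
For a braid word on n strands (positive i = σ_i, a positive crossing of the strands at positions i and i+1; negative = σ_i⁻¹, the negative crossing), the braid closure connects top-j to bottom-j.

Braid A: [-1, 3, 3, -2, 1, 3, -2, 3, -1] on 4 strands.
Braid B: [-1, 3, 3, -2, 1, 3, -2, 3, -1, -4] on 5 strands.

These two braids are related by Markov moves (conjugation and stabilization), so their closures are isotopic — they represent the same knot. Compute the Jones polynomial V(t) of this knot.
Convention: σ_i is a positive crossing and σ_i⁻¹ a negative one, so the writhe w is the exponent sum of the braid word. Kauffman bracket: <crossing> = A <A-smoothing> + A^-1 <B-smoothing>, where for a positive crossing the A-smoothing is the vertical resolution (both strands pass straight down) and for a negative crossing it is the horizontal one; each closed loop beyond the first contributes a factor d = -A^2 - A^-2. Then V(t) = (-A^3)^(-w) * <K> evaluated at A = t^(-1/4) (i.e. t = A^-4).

t^5 - 2*t^4 + 3*t^3 - 3*t^2 + 3*t - 3 + 2*t^-1 - t^-2 + t^-3

Derivation:
Markov-equivalent braids have isotopic closures, hence identical knot invariants. Strip the Markov moves from each word to reach a common short braid β, then compute V(t) once on β.
Braid A: s1^-1 s3 s3 s2^-1 s1 s3 s2^-1 s3 s1^-1 on 4 strands has no conjugating prefix/suffix or stabilization to strip; take β = s1^-1 s3 s3 s2^-1 s1 s3 s2^-1 s3 s1^-1.
Braid B: s1^-1 s3 s3 s2^-1 s1 s3 s2^-1 s3 s1^-1 s4^-1 on 5 strands reduces by inverse Markov moves (closure unchanged at each step):
  Destabilize: the word has the form β·s4^-1 where s4^-1 occurs only as the final letter (β ∈ B_4); drop it and the last strand → 4 strands.
Reduced to β = s1^-1 s3 s3 s2^-1 s1 s3 s2^-1 s3 s1^-1 on 4 strands, 9 crossings.
Both give the same β = s1^-1 s3 s3 s2^-1 s1 s3 s2^-1 s3 s1^-1 on 4 strands, so one state sum suffices:
Braid: s1^-1 s3 s3 s2^-1 s1 s3 s2^-1 s3 s1^-1 on 4 strands, 9 crossings.
Writhe w = (#positive) - (#negative) = 5 - 4 = 1.
Enumerate smoothing states for the bracket polynomial. There are 2^9 = 512 states.
For each crossing: s=0 is the vertical smoothing, s=1 horizontal. Crossing k contributes A^(sign_k * (1 - 2*s_k)); loop factor d = -A^2 - A^-2.
Tabulate the states by total A-exponent and number of loops L (A-exp: L × count):
  A^9: L=4 ×1
  A^7: L=3 ×9
  A^5: L=2 ×29, L=4 ×7
  A^3: L=1 ×30, L=3 ×52, L=5 ×2
  A^1: L=2 ×83, L=4 ×43
  A^-1: L=1 ×11, L=3 ×93, L=5 ×22
  A^-3: L=2 ×19, L=4 ×58, L=6 ×7
  A^-5: L=3 ×15, L=5 ×20, L=7 ×1
  A^-7: L=4 ×6, L=6 ×3
  A^-9: L=5 ×1
Each group contributes A^e * Σ count * d^(L-1):
Powers of d = -A^2 - A^-2: d^2 = A^4 + 2 + A^-4; d^3 = -A^6 - 3*A^2 - 3*A^-2 - A^-6; d^4 = A^8 + 4*A^4 + 6 + 4*A^-4 + A^-8; d^5 = -A^10 - 5*A^6 - 10*A^2 - 10*A^-2 - 5*A^-6 - A^-10; d^6 = A^12 + 6*A^8 + 15*A^4 + 20 + 15*A^-4 + 6*A^-8 + A^-12.
  A^9 * (d^3) = -A^15 - 3*A^11 - 3*A^7 - A^3
  A^7 * (9*d^2) = 9*A^11 + 18*A^7 + 9*A^3
  A^5 * (29*d + 7*d^3) = -7*A^11 - 50*A^7 - 50*A^3 - 7*A^-1
  A^3 * (30 + 52*d^2 + 2*d^4) = 2*A^11 + 60*A^7 + 146*A^3 + 60*A^-1 + 2*A^-5
  A^1 * (83*d + 43*d^3) = -43*A^7 - 212*A^3 - 212*A^-1 - 43*A^-5
  A^-1 * (11 + 93*d^2 + 22*d^4) = 22*A^7 + 181*A^3 + 329*A^-1 + 181*A^-5 + 22*A^-9
  A^-3 * (19*d + 58*d^3 + 7*d^5) = -7*A^7 - 93*A^3 - 263*A^-1 - 263*A^-5 - 93*A^-9 - 7*A^-13
  A^-5 * (15*d^2 + 20*d^4 + d^6) = A^7 + 26*A^3 + 110*A^-1 + 170*A^-5 + 110*A^-9 + 26*A^-13 + A^-17
  A^-7 * (6*d^3 + 3*d^5) = -3*A^3 - 21*A^-1 - 48*A^-5 - 48*A^-9 - 21*A^-13 - 3*A^-17
  A^-9 * (d^4) = A^-1 + 4*A^-5 + 6*A^-9 + 4*A^-13 + A^-17
Summing the groups: <K> = -A^15 + A^11 - 2*A^7 + 3*A^3 - 3*A^-1 + 3*A^-5 - 3*A^-9 + 2*A^-13 - A^-17
Normalise by the writhe: (-A^3)^(-w) = (-A^3)^(-1) = -A^-3, so f(A) = -A^-3 * <K> = A^12 - A^8 + 2*A^4 - 3 + 3*A^-4 - 3*A^-8 + 3*A^-12 - 2*A^-16 + A^-20.
Substitute A = t^(-1/4), i.e. A^e → t^(-e/4): V(t) = t^5 - 2*t^4 + 3*t^3 - 3*t^2 + 3*t - 3 + 2*t^-1 - t^-2 + t^-3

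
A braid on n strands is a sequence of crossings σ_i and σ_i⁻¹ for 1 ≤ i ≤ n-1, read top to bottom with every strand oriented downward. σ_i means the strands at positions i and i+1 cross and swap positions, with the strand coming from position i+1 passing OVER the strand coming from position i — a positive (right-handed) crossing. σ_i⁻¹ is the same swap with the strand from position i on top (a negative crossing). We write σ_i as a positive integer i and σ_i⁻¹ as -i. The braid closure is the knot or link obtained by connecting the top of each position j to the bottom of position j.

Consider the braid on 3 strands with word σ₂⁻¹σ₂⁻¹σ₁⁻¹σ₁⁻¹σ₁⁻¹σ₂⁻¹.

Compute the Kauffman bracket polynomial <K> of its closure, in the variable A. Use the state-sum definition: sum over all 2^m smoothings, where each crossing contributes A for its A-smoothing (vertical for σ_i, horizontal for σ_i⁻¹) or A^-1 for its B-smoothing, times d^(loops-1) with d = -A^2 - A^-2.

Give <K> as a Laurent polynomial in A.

A^14 - 2*A^10 + A^6 - 2*A^2 + 2*A^-2 + A^-10

Derivation:
Braid: s2^-1 s2^-1 s1^-1 s1^-1 s1^-1 s2^-1 on 3 strands, 6 crossings.
Writhe w = (#positive) - (#negative) = 0 - 6 = -6.
Enumerate smoothing states for the bracket polynomial. There are 2^6 = 64 states.
Smooth each crossing (0=||, 1=⌣⌢); contribution A^(Σ sign_k(1-2s_k)) * d^(L-1).
Tabulate the states by total A-exponent and number of loops L (A-exp: L × count):
  A^6: L=5 ×1
  A^4: L=4 ×6
  A^2: L=3 ×15
  A^0: L=2 ×18, L=4 ×2
  A^-2: L=1 ×9, L=3 ×6
  A^-4: L=2 ×6
  A^-6: L=3 ×1
Each group contributes A^e * Σ count * d^(L-1):
Powers of d = -A^2 - A^-2: d^2 = A^4 + 2 + A^-4; d^3 = -A^6 - 3*A^2 - 3*A^-2 - A^-6; d^4 = A^8 + 4*A^4 + 6 + 4*A^-4 + A^-8.
  A^6 * (d^4) = A^14 + 4*A^10 + 6*A^6 + 4*A^2 + A^-2
  A^4 * (6*d^3) = -6*A^10 - 18*A^6 - 18*A^2 - 6*A^-2
  A^2 * (15*d^2) = 15*A^6 + 30*A^2 + 15*A^-2
  A^0 * (18*d + 2*d^3) = -2*A^6 - 24*A^2 - 24*A^-2 - 2*A^-6
  A^-2 * (9 + 6*d^2) = 6*A^2 + 21*A^-2 + 6*A^-6
  A^-4 * (6*d) = -6*A^-2 - 6*A^-6
  A^-6 * (d^2) = A^-2 + 2*A^-6 + A^-10
Summing the groups: <K> = A^14 - 2*A^10 + A^6 - 2*A^2 + 2*A^-2 + A^-10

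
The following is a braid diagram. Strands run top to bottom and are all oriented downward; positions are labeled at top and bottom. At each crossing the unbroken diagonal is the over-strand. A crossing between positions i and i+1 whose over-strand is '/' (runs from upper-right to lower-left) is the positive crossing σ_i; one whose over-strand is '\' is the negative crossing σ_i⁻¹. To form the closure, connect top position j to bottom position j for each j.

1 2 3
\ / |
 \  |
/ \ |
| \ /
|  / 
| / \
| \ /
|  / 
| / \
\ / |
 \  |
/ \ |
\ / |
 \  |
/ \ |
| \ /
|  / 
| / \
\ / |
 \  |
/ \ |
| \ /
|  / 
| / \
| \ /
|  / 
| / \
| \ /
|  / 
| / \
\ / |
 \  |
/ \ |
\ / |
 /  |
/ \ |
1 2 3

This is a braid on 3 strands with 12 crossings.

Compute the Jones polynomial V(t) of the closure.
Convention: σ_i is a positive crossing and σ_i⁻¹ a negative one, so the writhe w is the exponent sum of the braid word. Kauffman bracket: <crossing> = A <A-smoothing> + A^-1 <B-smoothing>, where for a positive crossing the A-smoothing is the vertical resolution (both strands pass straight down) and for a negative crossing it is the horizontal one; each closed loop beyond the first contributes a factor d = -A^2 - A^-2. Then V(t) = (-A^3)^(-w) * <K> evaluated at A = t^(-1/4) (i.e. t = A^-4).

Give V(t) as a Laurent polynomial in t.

t^7 - 3*t^6 + 6*t^5 - 9*t^4 + 11*t^3 - 12*t^2 + 11*t - 8 + 6*t^-1 - 3*t^-2 + t^-3

Derivation:
Reading the diagram top to bottom ('/'-over between positions i,i+1 = s_i, '\'-over = s_i^-1): braid word = s1^-1 s2 s2 s1^-1 s1^-1 s2 s1^-1 s2 s2 s2 s1^-1 s1.
The presented braid s1^-1 s2 s2 s1^-1 s1^-1 s2 s1^-1 s2 s2 s2 s1^-1 s1 on 3 strands reduces by inverse Markov moves (closure unchanged at each step):
  Deconjugate: the word is γ·β·γ⁻¹ with γ = s1^-1 (prefix) and γ⁻¹ = s1 (suffix); strip both.
Reduced to β = s2 s2 s1^-1 s1^-1 s2 s1^-1 s2 s2 s2 s1^-1 on 3 strands, 10 crossings.
Compute on β:
Braid: s2 s2 s1^-1 s1^-1 s2 s1^-1 s2 s2 s2 s1^-1 on 3 strands, 10 crossings.
Writhe w = (#positive) - (#negative) = 6 - 4 = 2.
State-sum expansion of <K>. There are 2^10 = 1024 states.
Smooth each crossing (0=||, 1=⌣⌢); contribution A^(Σ sign_k(1-2s_k)) * d^(L-1).
Tabulate the states by total A-exponent and number of loops L (A-exp: L × count):
  A^10: L=5 ×1
  A^8: L=4 ×10
  A^6: L=3 ×41, L=5 ×4
  A^4: L=2 ×81, L=4 ×38, L=6 ×1
  A^2: L=1 ×71, L=3 ×117, L=5 ×22
  A^0: L=2 ×154, L=4 ×91, L=6 ×7
  A^-2: L=3 ×168, L=5 ×41, L=7 ×1
  A^-4: L=4 ×110, L=6 ×10
  A^-6: L=5 ×44, L=7 ×1
  A^-8: L=6 ×10
  A^-10: L=7 ×1
Each group contributes A^e * Σ count * d^(L-1):
Powers of d = -A^2 - A^-2: d^2 = A^4 + 2 + A^-4; d^3 = -A^6 - 3*A^2 - 3*A^-2 - A^-6; d^4 = A^8 + 4*A^4 + 6 + 4*A^-4 + A^-8; d^5 = -A^10 - 5*A^6 - 10*A^2 - 10*A^-2 - 5*A^-6 - A^-10; d^6 = A^12 + 6*A^8 + 15*A^4 + 20 + 15*A^-4 + 6*A^-8 + A^-12.
  A^10 * (d^4) = A^18 + 4*A^14 + 6*A^10 + 4*A^6 + A^2
  A^8 * (10*d^3) = -10*A^14 - 30*A^10 - 30*A^6 - 10*A^2
  A^6 * (41*d^2 + 4*d^4) = 4*A^14 + 57*A^10 + 106*A^6 + 57*A^2 + 4*A^-2
  A^4 * (81*d + 38*d^3 + d^5) = -A^14 - 43*A^10 - 205*A^6 - 205*A^2 - 43*A^-2 - A^-6
  A^2 * (71 + 117*d^2 + 22*d^4) = 22*A^10 + 205*A^6 + 437*A^2 + 205*A^-2 + 22*A^-6
  A^0 * (154*d + 91*d^3 + 7*d^5) = -7*A^10 - 126*A^6 - 497*A^2 - 497*A^-2 - 126*A^-6 - 7*A^-10
  A^-2 * (168*d^2 + 41*d^4 + d^6) = A^10 + 47*A^6 + 347*A^2 + 602*A^-2 + 347*A^-6 + 47*A^-10 + A^-14
  A^-4 * (110*d^3 + 10*d^5) = -10*A^6 - 160*A^2 - 430*A^-2 - 430*A^-6 - 160*A^-10 - 10*A^-14
  A^-6 * (44*d^4 + d^6) = A^6 + 50*A^2 + 191*A^-2 + 284*A^-6 + 191*A^-10 + 50*A^-14 + A^-18
  A^-8 * (10*d^5) = -10*A^2 - 50*A^-2 - 100*A^-6 - 100*A^-10 - 50*A^-14 - 10*A^-18
  A^-10 * (d^6) = A^2 + 6*A^-2 + 15*A^-6 + 20*A^-10 + 15*A^-14 + 6*A^-18 + A^-22
Summing the groups: <K> = A^18 - 3*A^14 + 6*A^10 - 8*A^6 + 11*A^2 - 12*A^-2 + 11*A^-6 - 9*A^-10 + 6*A^-14 - 3*A^-18 + A^-22
Normalise by the writhe: (-A^3)^(-w) = (-A^3)^(-2) = A^-6, so f(A) = A^-6 * <K> = A^12 - 3*A^8 + 6*A^4 - 8 + 11*A^-4 - 12*A^-8 + 11*A^-12 - 9*A^-16 + 6*A^-20 - 3*A^-24 + A^-28.
Substitute A = t^(-1/4), i.e. A^e → t^(-e/4): V(t) = t^7 - 3*t^6 + 6*t^5 - 9*t^4 + 11*t^3 - 12*t^2 + 11*t - 8 + 6*t^-1 - 3*t^-2 + t^-3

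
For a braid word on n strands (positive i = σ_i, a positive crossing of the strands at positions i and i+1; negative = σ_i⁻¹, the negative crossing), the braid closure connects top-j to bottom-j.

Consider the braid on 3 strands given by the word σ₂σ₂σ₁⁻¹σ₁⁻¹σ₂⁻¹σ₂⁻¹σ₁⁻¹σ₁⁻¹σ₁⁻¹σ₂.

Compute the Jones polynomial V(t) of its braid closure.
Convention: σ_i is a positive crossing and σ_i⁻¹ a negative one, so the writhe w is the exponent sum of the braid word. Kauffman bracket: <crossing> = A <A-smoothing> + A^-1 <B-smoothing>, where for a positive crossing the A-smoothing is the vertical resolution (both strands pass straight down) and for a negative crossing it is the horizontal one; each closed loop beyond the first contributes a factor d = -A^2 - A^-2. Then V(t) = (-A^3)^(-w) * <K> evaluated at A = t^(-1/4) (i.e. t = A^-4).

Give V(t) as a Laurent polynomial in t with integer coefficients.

-1 + 3*t^-1 - 4*t^-2 + 6*t^-3 - 5*t^-4 + 5*t^-5 - 4*t^-6 + 2*t^-7 - t^-8

Derivation:
Braid: s2 s2 s1^-1 s1^-1 s2^-1 s2^-1 s1^-1 s1^-1 s1^-1 s2 on 3 strands, 10 crossings.
Writhe w = (#positive) - (#negative) = 3 - 7 = -4.
Computing the Kauffman bracket via state sum. There are 2^10 = 1024 states.
Each crossing splits two ways (0=vertical, 1=horizontal). The state's weight is A^(#A-smoothings - #B-smoothings) * d^(loops - 1).
Tabulate the states by total A-exponent and number of loops L (A-exp: L × count):
  A^10: L=6 ×1
  A^8: L=5 ×10
  A^6: L=4 ×41, L=6 ×4
  A^4: L=3 ×87, L=5 ×32, L=7 ×1
  A^2: L=2 ×97, L=4 ×100, L=6 ×13
  A^0: L=1 ×46, L=3 ×152, L=5 ×52, L=7 ×2
  A^-2: L=2 ×103, L=4 ×96, L=6 ×11
  A^-4: L=1 ×15, L=3 ×79, L=5 ×26
  A^-6: L=2 ×18, L=4 ×26, L=6 ×1
  A^-8: L=3 ×8, L=5 ×2
  A^-10: L=4 ×1
Each group contributes A^e * Σ count * d^(L-1):
Powers of d = -A^2 - A^-2: d^2 = A^4 + 2 + A^-4; d^3 = -A^6 - 3*A^2 - 3*A^-2 - A^-6; d^4 = A^8 + 4*A^4 + 6 + 4*A^-4 + A^-8; d^5 = -A^10 - 5*A^6 - 10*A^2 - 10*A^-2 - 5*A^-6 - A^-10; d^6 = A^12 + 6*A^8 + 15*A^4 + 20 + 15*A^-4 + 6*A^-8 + A^-12.
  A^10 * (d^5) = -A^20 - 5*A^16 - 10*A^12 - 10*A^8 - 5*A^4 - 1
  A^8 * (10*d^4) = 10*A^16 + 40*A^12 + 60*A^8 + 40*A^4 + 10
  A^6 * (41*d^3 + 4*d^5) = -4*A^16 - 61*A^12 - 163*A^8 - 163*A^4 - 61 - 4*A^-4
  A^4 * (87*d^2 + 32*d^4 + d^6) = A^16 + 38*A^12 + 230*A^8 + 386*A^4 + 230 + 38*A^-4 + A^-8
  A^2 * (97*d + 100*d^3 + 13*d^5) = -13*A^12 - 165*A^8 - 527*A^4 - 527 - 165*A^-4 - 13*A^-8
  A^0 * (46 + 152*d^2 + 52*d^4 + 2*d^6) = 2*A^12 + 64*A^8 + 390*A^4 + 702 + 390*A^-4 + 64*A^-8 + 2*A^-12
  A^-2 * (103*d + 96*d^3 + 11*d^5) = -11*A^8 - 151*A^4 - 501 - 501*A^-4 - 151*A^-8 - 11*A^-12
  A^-4 * (15 + 79*d^2 + 26*d^4) = 26*A^4 + 183 + 329*A^-4 + 183*A^-8 + 26*A^-12
  A^-6 * (18*d + 26*d^3 + d^5) = -A^4 - 31 - 106*A^-4 - 106*A^-8 - 31*A^-12 - A^-16
  A^-8 * (8*d^2 + 2*d^4) = 2 + 16*A^-4 + 28*A^-8 + 16*A^-12 + 2*A^-16
  A^-10 * (d^3) = -A^-4 - 3*A^-8 - 3*A^-12 - A^-16
Summing the groups: <K> = -A^20 + 2*A^16 - 4*A^12 + 5*A^8 - 5*A^4 + 6 - 4*A^-4 + 3*A^-8 - A^-12
Normalise by the writhe: (-A^3)^(-w) = (-A^3)^(4) = A^12, so f(A) = A^12 * <K> = -A^32 + 2*A^28 - 4*A^24 + 5*A^20 - 5*A^16 + 6*A^12 - 4*A^8 + 3*A^4 - 1.
Substitute A = t^(-1/4), i.e. A^e → t^(-e/4): V(t) = -1 + 3*t^-1 - 4*t^-2 + 6*t^-3 - 5*t^-4 + 5*t^-5 - 4*t^-6 + 2*t^-7 - t^-8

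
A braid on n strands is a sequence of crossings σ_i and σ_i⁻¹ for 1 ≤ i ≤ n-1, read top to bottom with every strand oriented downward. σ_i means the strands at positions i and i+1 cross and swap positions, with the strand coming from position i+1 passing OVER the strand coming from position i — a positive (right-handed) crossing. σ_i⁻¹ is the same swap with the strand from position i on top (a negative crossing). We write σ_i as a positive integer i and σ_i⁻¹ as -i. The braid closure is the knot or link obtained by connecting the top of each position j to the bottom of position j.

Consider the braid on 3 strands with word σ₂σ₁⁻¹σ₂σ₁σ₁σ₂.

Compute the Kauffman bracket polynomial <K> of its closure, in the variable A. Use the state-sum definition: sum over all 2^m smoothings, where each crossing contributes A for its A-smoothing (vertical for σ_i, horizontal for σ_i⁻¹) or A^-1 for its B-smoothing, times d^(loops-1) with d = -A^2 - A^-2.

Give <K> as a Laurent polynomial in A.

Braid: s2 s1^-1 s2 s1 s1 s2 on 3 strands, 6 crossings.
Writhe w = (#positive) - (#negative) = 5 - 1 = 4.
State-sum expansion of <K>. There are 2^6 = 64 states.
Each crossing splits two ways (0=vertical, 1=horizontal). The state's weight is A^(#A-smoothings - #B-smoothings) * d^(loops - 1).
Tabulate the states by total A-exponent and number of loops L (A-exp: L × count):
  A^6: L=2 ×1
  A^4: L=1 ×3, L=3 ×3
  A^2: L=2 ×14, L=4 ×1
  A^0: L=1 ×10, L=3 ×10
  A^-2: L=2 ×13, L=4 ×2
  A^-4: L=3 ×6
  A^-6: L=4 ×1
Each group contributes A^e * Σ count * d^(L-1):
Powers of d = -A^2 - A^-2: d^2 = A^4 + 2 + A^-4; d^3 = -A^6 - 3*A^2 - 3*A^-2 - A^-6.
  A^6 * (d) = -A^8 - A^4
  A^4 * (3 + 3*d^2) = 3*A^8 + 9*A^4 + 3
  A^2 * (14*d + d^3) = -A^8 - 17*A^4 - 17 - A^-4
  A^0 * (10 + 10*d^2) = 10*A^4 + 30 + 10*A^-4
  A^-2 * (13*d + 2*d^3) = -2*A^4 - 19 - 19*A^-4 - 2*A^-8
  A^-4 * (6*d^2) = 6 + 12*A^-4 + 6*A^-8
  A^-6 * (d^3) = -1 - 3*A^-4 - 3*A^-8 - A^-12
Summing the groups: <K> = A^8 - A^4 + 2 - A^-4 + A^-8 - A^-12

Answer: A^8 - A^4 + 2 - A^-4 + A^-8 - A^-12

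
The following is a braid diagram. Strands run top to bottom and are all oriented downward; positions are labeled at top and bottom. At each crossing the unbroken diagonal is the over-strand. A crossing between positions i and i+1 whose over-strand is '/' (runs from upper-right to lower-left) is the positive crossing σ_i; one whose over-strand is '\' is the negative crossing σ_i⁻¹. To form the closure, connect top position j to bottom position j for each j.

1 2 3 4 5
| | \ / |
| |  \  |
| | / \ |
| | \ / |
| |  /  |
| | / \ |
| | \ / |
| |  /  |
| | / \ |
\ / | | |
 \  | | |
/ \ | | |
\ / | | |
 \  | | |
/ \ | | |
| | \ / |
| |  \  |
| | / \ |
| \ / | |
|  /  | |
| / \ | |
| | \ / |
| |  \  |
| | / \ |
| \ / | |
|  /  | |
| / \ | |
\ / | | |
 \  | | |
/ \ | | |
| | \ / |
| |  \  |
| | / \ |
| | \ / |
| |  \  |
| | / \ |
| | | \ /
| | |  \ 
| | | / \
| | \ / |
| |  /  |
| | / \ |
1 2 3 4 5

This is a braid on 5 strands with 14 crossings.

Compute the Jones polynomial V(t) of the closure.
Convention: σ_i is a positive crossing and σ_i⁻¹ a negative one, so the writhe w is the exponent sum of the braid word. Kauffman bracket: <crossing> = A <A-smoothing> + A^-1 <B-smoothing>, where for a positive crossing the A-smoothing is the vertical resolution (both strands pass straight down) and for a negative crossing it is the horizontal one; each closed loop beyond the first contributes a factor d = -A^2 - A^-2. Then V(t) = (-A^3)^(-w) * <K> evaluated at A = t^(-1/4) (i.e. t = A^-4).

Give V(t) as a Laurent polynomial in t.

t - 1 + 2*t^-1 - 3*t^-2 + 3*t^-3 - 2*t^-4 + 2*t^-5 - t^-6

Derivation:
Reading the diagram top to bottom ('/'-over between positions i,i+1 = s_i, '\'-over = s_i^-1): braid word = s3^-1 s3 s3 s1^-1 s1^-1 s3^-1 s2 s3^-1 s2 s1^-1 s3^-1 s3^-1 s4^-1 s3.
The presented braid s3^-1 s3 s3 s1^-1 s1^-1 s3^-1 s2 s3^-1 s2 s1^-1 s3^-1 s3^-1 s4^-1 s3 on 5 strands reduces by inverse Markov moves (closure unchanged at each step):
  Deconjugate: the word is γ·β·γ⁻¹ with γ = s3^-1 (prefix) and γ⁻¹ = s3 (suffix); strip both.
  Destabilize: the word has the form β·s4^-1 where s4^-1 occurs only as the final letter (β ∈ B_4); drop it and the last strand → 4 strands.
  Deconjugate: the word is γ·β·γ⁻¹ with γ = s3 s3 (prefix) and γ⁻¹ = s3^-1 s3^-1 (suffix); strip both.
Reduced to β = s1^-1 s1^-1 s3^-1 s2 s3^-1 s2 s1^-1 on 4 strands, 7 crossings.
Compute on β:
Braid: s1^-1 s1^-1 s3^-1 s2 s3^-1 s2 s1^-1 on 4 strands, 7 crossings.
Writhe w = (#positive) - (#negative) = 2 - 5 = -3.
Computing the Kauffman bracket via state sum. There are 2^7 = 128 states.
Smooth each crossing (0=||, 1=⌣⌢); contribution A^(Σ sign_k(1-2s_k)) * d^(L-1).
Tabulate the states by total A-exponent and number of loops L (A-exp: L × count):
  A^7: L=5 ×1
  A^5: L=4 ×7
  A^3: L=3 ×20, L=5 ×1
  A^1: L=2 ×27, L=4 ×8
  A^-1: L=1 ×15, L=3 ×19, L=5 ×1
  A^-3: L=2 ×17, L=4 ×4
  A^-5: L=3 ×7
  A^-7: L=4 ×1
Each group contributes A^e * Σ count * d^(L-1):
Powers of d = -A^2 - A^-2: d^2 = A^4 + 2 + A^-4; d^3 = -A^6 - 3*A^2 - 3*A^-2 - A^-6; d^4 = A^8 + 4*A^4 + 6 + 4*A^-4 + A^-8.
  A^7 * (d^4) = A^15 + 4*A^11 + 6*A^7 + 4*A^3 + A^-1
  A^5 * (7*d^3) = -7*A^11 - 21*A^7 - 21*A^3 - 7*A^-1
  A^3 * (20*d^2 + d^4) = A^11 + 24*A^7 + 46*A^3 + 24*A^-1 + A^-5
  A^1 * (27*d + 8*d^3) = -8*A^7 - 51*A^3 - 51*A^-1 - 8*A^-5
  A^-1 * (15 + 19*d^2 + d^4) = A^7 + 23*A^3 + 59*A^-1 + 23*A^-5 + A^-9
  A^-3 * (17*d + 4*d^3) = -4*A^3 - 29*A^-1 - 29*A^-5 - 4*A^-9
  A^-5 * (7*d^2) = 7*A^-1 + 14*A^-5 + 7*A^-9
  A^-7 * (d^3) = -A^-1 - 3*A^-5 - 3*A^-9 - A^-13
Summing the groups: <K> = A^15 - 2*A^11 + 2*A^7 - 3*A^3 + 3*A^-1 - 2*A^-5 + A^-9 - A^-13
Normalise by the writhe: (-A^3)^(-w) = (-A^3)^(3) = -A^9, so f(A) = -A^9 * <K> = -A^24 + 2*A^20 - 2*A^16 + 3*A^12 - 3*A^8 + 2*A^4 - 1 + A^-4.
Substitute A = t^(-1/4), i.e. A^e → t^(-e/4): V(t) = t - 1 + 2*t^-1 - 3*t^-2 + 3*t^-3 - 2*t^-4 + 2*t^-5 - t^-6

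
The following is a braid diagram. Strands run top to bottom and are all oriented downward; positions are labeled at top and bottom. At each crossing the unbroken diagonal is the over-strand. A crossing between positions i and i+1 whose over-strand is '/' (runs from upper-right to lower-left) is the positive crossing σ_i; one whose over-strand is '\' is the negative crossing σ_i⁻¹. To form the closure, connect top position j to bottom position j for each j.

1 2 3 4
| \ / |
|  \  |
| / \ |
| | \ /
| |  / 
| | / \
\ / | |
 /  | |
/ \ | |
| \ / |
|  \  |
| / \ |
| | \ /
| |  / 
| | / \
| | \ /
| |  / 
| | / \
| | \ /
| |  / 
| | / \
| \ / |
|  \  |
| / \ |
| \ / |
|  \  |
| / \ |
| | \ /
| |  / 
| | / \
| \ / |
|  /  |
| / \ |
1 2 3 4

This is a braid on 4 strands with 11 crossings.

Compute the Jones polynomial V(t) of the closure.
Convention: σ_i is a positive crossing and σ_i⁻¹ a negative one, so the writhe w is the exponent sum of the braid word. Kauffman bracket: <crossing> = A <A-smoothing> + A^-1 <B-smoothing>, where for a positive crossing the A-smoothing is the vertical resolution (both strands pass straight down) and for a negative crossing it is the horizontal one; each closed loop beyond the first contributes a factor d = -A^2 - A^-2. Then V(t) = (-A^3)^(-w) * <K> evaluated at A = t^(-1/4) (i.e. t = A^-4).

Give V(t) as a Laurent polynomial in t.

Reading the diagram top to bottom ('/'-over between positions i,i+1 = s_i, '\'-over = s_i^-1): braid word = s2^-1 s3 s1 s2^-1 s3 s3 s3 s2^-1 s2^-1 s3 s2.
The presented braid s2^-1 s3 s1 s2^-1 s3 s3 s3 s2^-1 s2^-1 s3 s2 on 4 strands reduces by inverse Markov moves (closure unchanged at each step):
  Deconjugate: the word is γ·β·γ⁻¹ with γ = s2^-1 (prefix) and γ⁻¹ = s2 (suffix); strip both.
Reduced to β = s3 s1 s2^-1 s3 s3 s3 s2^-1 s2^-1 s3 on 4 strands, 9 crossings.
Compute on β:
Braid: s3 s1 s2^-1 s3 s3 s3 s2^-1 s2^-1 s3 on 4 strands, 9 crossings.
Writhe w = (#positive) - (#negative) = 6 - 3 = 3.
Computing the Kauffman bracket via state sum. There are 2^9 = 512 states.
For each crossing: s=0 is the vertical smoothing, s=1 horizontal. Crossing k contributes A^(sign_k * (1 - 2*s_k)); loop factor d = -A^2 - A^-2.
Tabulate the states by total A-exponent and number of loops L (A-exp: L × count):
  A^9: L=5 ×1
  A^7: L=4 ×9
  A^5: L=3 ×32, L=5 ×4
  A^3: L=2 ×51, L=4 ×32, L=6 ×1
  A^1: L=1 ×27, L=3 ×81, L=5 ×18
  A^-1: L=2 ×53, L=4 ×67, L=6 ×6
  A^-3: L=3 ×50, L=5 ×33, L=7 ×1
  A^-5: L=4 ×27, L=6 ×9
  A^-7: L=5 ×8, L=7 ×1
  A^-9: L=6 ×1
Each group contributes A^e * Σ count * d^(L-1):
Powers of d = -A^2 - A^-2: d^2 = A^4 + 2 + A^-4; d^3 = -A^6 - 3*A^2 - 3*A^-2 - A^-6; d^4 = A^8 + 4*A^4 + 6 + 4*A^-4 + A^-8; d^5 = -A^10 - 5*A^6 - 10*A^2 - 10*A^-2 - 5*A^-6 - A^-10; d^6 = A^12 + 6*A^8 + 15*A^4 + 20 + 15*A^-4 + 6*A^-8 + A^-12.
  A^9 * (d^4) = A^17 + 4*A^13 + 6*A^9 + 4*A^5 + A
  A^7 * (9*d^3) = -9*A^13 - 27*A^9 - 27*A^5 - 9*A
  A^5 * (32*d^2 + 4*d^4) = 4*A^13 + 48*A^9 + 88*A^5 + 48*A + 4*A^-3
  A^3 * (51*d + 32*d^3 + d^5) = -A^13 - 37*A^9 - 157*A^5 - 157*A - 37*A^-3 - A^-7
  A^1 * (27 + 81*d^2 + 18*d^4) = 18*A^9 + 153*A^5 + 297*A + 153*A^-3 + 18*A^-7
  A^-1 * (53*d + 67*d^3 + 6*d^5) = -6*A^9 - 97*A^5 - 314*A - 314*A^-3 - 97*A^-7 - 6*A^-11
  A^-3 * (50*d^2 + 33*d^4 + d^6) = A^9 + 39*A^5 + 197*A + 318*A^-3 + 197*A^-7 + 39*A^-11 + A^-15
  A^-5 * (27*d^3 + 9*d^5) = -9*A^5 - 72*A - 171*A^-3 - 171*A^-7 - 72*A^-11 - 9*A^-15
  A^-7 * (8*d^4 + d^6) = A^5 + 14*A + 47*A^-3 + 68*A^-7 + 47*A^-11 + 14*A^-15 + A^-19
  A^-9 * (d^5) = -A - 5*A^-3 - 10*A^-7 - 10*A^-11 - 5*A^-15 - A^-19
Summing the groups: <K> = A^17 - 2*A^13 + 3*A^9 - 5*A^5 + 4*A - 5*A^-3 + 4*A^-7 - 2*A^-11 + A^-15
Normalise by the writhe: (-A^3)^(-w) = (-A^3)^(-3) = -A^-9, so f(A) = -A^-9 * <K> = -A^8 + 2*A^4 - 3 + 5*A^-4 - 4*A^-8 + 5*A^-12 - 4*A^-16 + 2*A^-20 - A^-24.
Substitute A = t^(-1/4), i.e. A^e → t^(-e/4): V(t) = -t^6 + 2*t^5 - 4*t^4 + 5*t^3 - 4*t^2 + 5*t - 3 + 2*t^-1 - t^-2

Answer: -t^6 + 2*t^5 - 4*t^4 + 5*t^3 - 4*t^2 + 5*t - 3 + 2*t^-1 - t^-2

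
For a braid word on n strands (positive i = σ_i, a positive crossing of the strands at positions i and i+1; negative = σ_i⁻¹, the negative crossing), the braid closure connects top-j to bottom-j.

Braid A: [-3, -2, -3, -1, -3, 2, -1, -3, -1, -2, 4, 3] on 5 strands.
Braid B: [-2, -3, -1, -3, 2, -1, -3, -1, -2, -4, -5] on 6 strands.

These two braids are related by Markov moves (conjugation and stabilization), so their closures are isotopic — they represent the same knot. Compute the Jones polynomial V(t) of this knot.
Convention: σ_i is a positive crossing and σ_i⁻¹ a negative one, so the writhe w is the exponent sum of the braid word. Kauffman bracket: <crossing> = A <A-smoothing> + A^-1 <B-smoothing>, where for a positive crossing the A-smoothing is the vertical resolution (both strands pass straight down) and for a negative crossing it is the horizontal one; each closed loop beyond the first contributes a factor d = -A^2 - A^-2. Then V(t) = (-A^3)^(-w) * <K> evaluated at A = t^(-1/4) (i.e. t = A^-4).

Markov-equivalent braids have isotopic closures, hence identical knot invariants. Strip the Markov moves from each word to reach a common short braid β, then compute V(t) once on β.
Braid A: s3^-1 s2^-1 s3^-1 s1^-1 s3^-1 s2 s1^-1 s3^-1 s1^-1 s2^-1 s4 s3 on 5 strands reduces by inverse Markov moves (closure unchanged at each step):
  Deconjugate: the word is γ·β·γ⁻¹ with γ = s3^-1 (prefix) and γ⁻¹ = s3 (suffix); strip both.
  Destabilize: the word has the form β·s4 where s4 occurs only as the final letter (β ∈ B_4); drop it and the last strand → 4 strands.
Reduced to β = s2^-1 s3^-1 s1^-1 s3^-1 s2 s1^-1 s3^-1 s1^-1 s2^-1 on 4 strands, 9 crossings.
Braid B: s2^-1 s3^-1 s1^-1 s3^-1 s2 s1^-1 s3^-1 s1^-1 s2^-1 s4^-1 s5^-1 on 6 strands reduces by inverse Markov moves (closure unchanged at each step):
  Destabilize: the word has the form β·s5^-1 where s5^-1 occurs only as the final letter (β ∈ B_5); drop it and the last strand → 5 strands.
  Destabilize: the word has the form β·s4^-1 where s4^-1 occurs only as the final letter (β ∈ B_4); drop it and the last strand → 4 strands.
Reduced to β = s2^-1 s3^-1 s1^-1 s3^-1 s2 s1^-1 s3^-1 s1^-1 s2^-1 on 4 strands, 9 crossings.
Both give the same β = s2^-1 s3^-1 s1^-1 s3^-1 s2 s1^-1 s3^-1 s1^-1 s2^-1 on 4 strands, so one state sum suffices:
Braid: s2^-1 s3^-1 s1^-1 s3^-1 s2 s1^-1 s3^-1 s1^-1 s2^-1 on 4 strands, 9 crossings.
Writhe w = (#positive) - (#negative) = 1 - 8 = -7.
Enumerate smoothing states for the bracket polynomial. There are 2^9 = 512 states.
Smooth each crossing (0=||, 1=⌣⌢); contribution A^(Σ sign_k(1-2s_k)) * d^(L-1).
Tabulate the states by total A-exponent and number of loops L (A-exp: L × count):
  A^9: L=6 ×1
  A^7: L=5 ×9
  A^5: L=4 ×35, L=6 ×1
  A^3: L=3 ×74, L=5 ×10
  A^1: L=2 ×85, L=4 ×41
  A^-1: L=1 ×42, L=3 ×80, L=5 ×4
  A^-3: L=2 ×65, L=4 ×19
  A^-5: L=1 ×9, L=3 ×26, L=5 ×1
  A^-7: L=2 ×6, L=4 ×3
  A^-9: L=3 ×1
Each group contributes A^e * Σ count * d^(L-1):
Powers of d = -A^2 - A^-2: d^2 = A^4 + 2 + A^-4; d^3 = -A^6 - 3*A^2 - 3*A^-2 - A^-6; d^4 = A^8 + 4*A^4 + 6 + 4*A^-4 + A^-8; d^5 = -A^10 - 5*A^6 - 10*A^2 - 10*A^-2 - 5*A^-6 - A^-10.
  A^9 * (d^5) = -A^19 - 5*A^15 - 10*A^11 - 10*A^7 - 5*A^3 - A^-1
  A^7 * (9*d^4) = 9*A^15 + 36*A^11 + 54*A^7 + 36*A^3 + 9*A^-1
  A^5 * (35*d^3 + d^5) = -A^15 - 40*A^11 - 115*A^7 - 115*A^3 - 40*A^-1 - A^-5
  A^3 * (74*d^2 + 10*d^4) = 10*A^11 + 114*A^7 + 208*A^3 + 114*A^-1 + 10*A^-5
  A^1 * (85*d + 41*d^3) = -41*A^7 - 208*A^3 - 208*A^-1 - 41*A^-5
  A^-1 * (42 + 80*d^2 + 4*d^4) = 4*A^7 + 96*A^3 + 226*A^-1 + 96*A^-5 + 4*A^-9
  A^-3 * (65*d + 19*d^3) = -19*A^3 - 122*A^-1 - 122*A^-5 - 19*A^-9
  A^-5 * (9 + 26*d^2 + d^4) = A^3 + 30*A^-1 + 67*A^-5 + 30*A^-9 + A^-13
  A^-7 * (6*d + 3*d^3) = -3*A^-1 - 15*A^-5 - 15*A^-9 - 3*A^-13
  A^-9 * (d^2) = A^-5 + 2*A^-9 + A^-13
Summing the groups: <K> = -A^19 + 3*A^15 - 4*A^11 + 6*A^7 - 6*A^3 + 5*A^-1 - 5*A^-5 + 2*A^-9 - A^-13
Normalise by the writhe: (-A^3)^(-w) = (-A^3)^(7) = -A^21, so f(A) = -A^21 * <K> = A^40 - 3*A^36 + 4*A^32 - 6*A^28 + 6*A^24 - 5*A^20 + 5*A^16 - 2*A^12 + A^8.
Substitute A = t^(-1/4), i.e. A^e → t^(-e/4): V(t) = t^-2 - 2*t^-3 + 5*t^-4 - 5*t^-5 + 6*t^-6 - 6*t^-7 + 4*t^-8 - 3*t^-9 + t^-10

Answer: t^-2 - 2*t^-3 + 5*t^-4 - 5*t^-5 + 6*t^-6 - 6*t^-7 + 4*t^-8 - 3*t^-9 + t^-10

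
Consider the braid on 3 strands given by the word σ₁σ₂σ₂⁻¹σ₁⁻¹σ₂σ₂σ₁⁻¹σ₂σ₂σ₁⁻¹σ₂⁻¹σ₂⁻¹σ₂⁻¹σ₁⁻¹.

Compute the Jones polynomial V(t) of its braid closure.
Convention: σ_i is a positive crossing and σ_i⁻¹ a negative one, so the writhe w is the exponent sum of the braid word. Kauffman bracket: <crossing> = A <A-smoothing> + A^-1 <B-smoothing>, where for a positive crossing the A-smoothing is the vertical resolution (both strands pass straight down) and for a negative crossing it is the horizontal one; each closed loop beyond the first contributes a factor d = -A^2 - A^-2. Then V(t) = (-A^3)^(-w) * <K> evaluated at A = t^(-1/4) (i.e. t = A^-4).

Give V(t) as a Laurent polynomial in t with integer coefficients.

The presented braid s1 s2 s2^-1 s1^-1 s2 s2 s1^-1 s2 s2 s1^-1 s2^-1 s2^-1 s2^-1 s1^-1 on 3 strands reduces by inverse Markov moves (closure unchanged at each step):
  Deconjugate: the word is γ·β·γ⁻¹ with γ = s1 s2 (prefix) and γ⁻¹ = s2^-1 s1^-1 (suffix); strip both.
Reduced to β = s2^-1 s1^-1 s2 s2 s1^-1 s2 s2 s1^-1 s2^-1 s2^-1 on 3 strands, 10 crossings.
Compute on β:
Braid: s2^-1 s1^-1 s2 s2 s1^-1 s2 s2 s1^-1 s2^-1 s2^-1 on 3 strands, 10 crossings.
Writhe w = (#positive) - (#negative) = 4 - 6 = -2.
Enumerate smoothing states for the bracket polynomial. There are 2^10 = 1024 states.
Each crossing splits two ways (0=vertical, 1=horizontal). The state's weight is A^(#A-smoothings - #B-smoothings) * d^(loops - 1).
Tabulate the states by total A-exponent and number of loops L (A-exp: L × count):
  A^10: L=5 ×1
  A^8: L=4 ×10
  A^6: L=3 ×39, L=5 ×6
  A^4: L=2 ×66, L=4 ×52, L=6 ×2
  A^2: L=1 ×45, L=3 ×124, L=5 ×41
  A^0: L=2 ×118, L=4 ×113, L=6 ×21
  A^-2: L=1 ×20, L=3 ×120, L=5 ×63, L=7 ×7
  A^-4: L=2 ×30, L=4 ×68, L=6 ×21, L=8 ×1
  A^-6: L=3 ×20, L=5 ×22, L=7 ×3
  A^-8: L=4 ×7, L=6 ×3
  A^-10: L=5 ×1
Each group contributes A^e * Σ count * d^(L-1):
Powers of d = -A^2 - A^-2: d^2 = A^4 + 2 + A^-4; d^3 = -A^6 - 3*A^2 - 3*A^-2 - A^-6; d^4 = A^8 + 4*A^4 + 6 + 4*A^-4 + A^-8; d^5 = -A^10 - 5*A^6 - 10*A^2 - 10*A^-2 - 5*A^-6 - A^-10; d^6 = A^12 + 6*A^8 + 15*A^4 + 20 + 15*A^-4 + 6*A^-8 + A^-12; d^7 = -A^14 - 7*A^10 - 21*A^6 - 35*A^2 - 35*A^-2 - 21*A^-6 - 7*A^-10 - A^-14.
  A^10 * (d^4) = A^18 + 4*A^14 + 6*A^10 + 4*A^6 + A^2
  A^8 * (10*d^3) = -10*A^14 - 30*A^10 - 30*A^6 - 10*A^2
  A^6 * (39*d^2 + 6*d^4) = 6*A^14 + 63*A^10 + 114*A^6 + 63*A^2 + 6*A^-2
  A^4 * (66*d + 52*d^3 + 2*d^5) = -2*A^14 - 62*A^10 - 242*A^6 - 242*A^2 - 62*A^-2 - 2*A^-6
  A^2 * (45 + 124*d^2 + 41*d^4) = 41*A^10 + 288*A^6 + 539*A^2 + 288*A^-2 + 41*A^-6
  A^0 * (118*d + 113*d^3 + 21*d^5) = -21*A^10 - 218*A^6 - 667*A^2 - 667*A^-2 - 218*A^-6 - 21*A^-10
  A^-2 * (20 + 120*d^2 + 63*d^4 + 7*d^6) = 7*A^10 + 105*A^6 + 477*A^2 + 778*A^-2 + 477*A^-6 + 105*A^-10 + 7*A^-14
  A^-4 * (30*d + 68*d^3 + 21*d^5 + d^7) = -A^10 - 28*A^6 - 194*A^2 - 479*A^-2 - 479*A^-6 - 194*A^-10 - 28*A^-14 - A^-18
  A^-6 * (20*d^2 + 22*d^4 + 3*d^6) = 3*A^6 + 40*A^2 + 153*A^-2 + 232*A^-6 + 153*A^-10 + 40*A^-14 + 3*A^-18
  A^-8 * (7*d^3 + 3*d^5) = -3*A^2 - 22*A^-2 - 51*A^-6 - 51*A^-10 - 22*A^-14 - 3*A^-18
  A^-10 * (d^4) = A^-2 + 4*A^-6 + 6*A^-10 + 4*A^-14 + A^-18
Summing the groups: <K> = A^18 - 2*A^14 + 3*A^10 - 4*A^6 + 4*A^2 - 4*A^-2 + 4*A^-6 - 2*A^-10 + A^-14
Normalise by the writhe: (-A^3)^(-w) = (-A^3)^(2) = A^6, so f(A) = A^6 * <K> = A^24 - 2*A^20 + 3*A^16 - 4*A^12 + 4*A^8 - 4*A^4 + 4 - 2*A^-4 + A^-8.
Substitute A = t^(-1/4), i.e. A^e → t^(-e/4): V(t) = t^2 - 2*t + 4 - 4*t^-1 + 4*t^-2 - 4*t^-3 + 3*t^-4 - 2*t^-5 + t^-6

Answer: t^2 - 2*t + 4 - 4*t^-1 + 4*t^-2 - 4*t^-3 + 3*t^-4 - 2*t^-5 + t^-6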